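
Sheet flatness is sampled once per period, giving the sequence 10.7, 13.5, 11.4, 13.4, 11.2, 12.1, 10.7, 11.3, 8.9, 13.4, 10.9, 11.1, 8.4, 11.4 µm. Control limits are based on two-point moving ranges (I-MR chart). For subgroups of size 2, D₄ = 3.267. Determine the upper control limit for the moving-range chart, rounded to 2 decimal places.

6.86

Moving ranges: 2.8, 2.1, 2.0, 2.2, 0.9, 1.4, 0.6, 2.4, 4.5, 2.5, 0.2, 2.7, 3.0; M̄R̄ = 27.3000 / 13 = 2.1000
UCL_MR = D₄·M̄R̄ = 3.267 × 2.1000 = 6.8607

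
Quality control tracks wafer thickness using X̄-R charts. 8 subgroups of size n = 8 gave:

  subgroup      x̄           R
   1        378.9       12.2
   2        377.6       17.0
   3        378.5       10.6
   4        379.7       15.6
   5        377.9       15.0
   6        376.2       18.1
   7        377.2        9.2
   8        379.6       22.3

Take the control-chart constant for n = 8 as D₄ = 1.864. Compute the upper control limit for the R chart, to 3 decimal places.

R̄ = (12.2 + 17.0 + 10.6 + 15.6 + 15.0 + 18.1 + 9.2 + 22.3) / 8 = 120.0000 / 8 = 15.0000
UCL_R = D₄·R̄ = 1.864 × 15.0000 = 27.9600

27.960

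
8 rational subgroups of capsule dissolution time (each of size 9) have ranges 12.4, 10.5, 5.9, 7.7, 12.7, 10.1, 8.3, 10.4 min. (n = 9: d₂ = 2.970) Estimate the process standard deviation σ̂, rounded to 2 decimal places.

R̄ = (12.4 + 10.5 + 5.9 + 7.7 + 12.7 + 10.1 + 8.3 + 10.4) / 8 = 9.7500
σ̂ = R̄ / d₂ = 9.7500 / 2.970 = 3.2828

3.28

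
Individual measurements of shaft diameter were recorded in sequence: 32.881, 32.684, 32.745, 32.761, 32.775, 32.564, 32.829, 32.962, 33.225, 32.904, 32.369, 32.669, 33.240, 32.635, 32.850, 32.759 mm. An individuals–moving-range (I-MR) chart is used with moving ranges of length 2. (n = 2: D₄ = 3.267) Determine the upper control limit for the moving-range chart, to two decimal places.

Moving ranges: 0.197, 0.061, 0.016, 0.014, 0.211, 0.265, 0.133, 0.263, 0.321, 0.535, 0.300, 0.571, 0.605, 0.215, 0.091; M̄R̄ = 3.7980 / 15 = 0.2532
UCL_MR = D₄·M̄R̄ = 3.267 × 0.2532 = 0.8272

0.83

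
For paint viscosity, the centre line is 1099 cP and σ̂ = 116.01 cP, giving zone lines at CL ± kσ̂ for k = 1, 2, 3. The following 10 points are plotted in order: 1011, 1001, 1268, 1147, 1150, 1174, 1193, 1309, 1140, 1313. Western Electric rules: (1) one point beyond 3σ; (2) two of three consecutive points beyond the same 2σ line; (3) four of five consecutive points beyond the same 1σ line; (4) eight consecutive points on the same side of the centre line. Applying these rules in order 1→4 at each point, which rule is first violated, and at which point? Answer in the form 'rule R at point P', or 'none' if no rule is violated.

rule 4 at point 10

Zone of each point (C = within 1σ̂, B = 1σ̂–2σ̂, A = 2σ̂–3σ̂, * = beyond 3σ̂; sign = side of CL): 1:-C, 2:-C, 3:+B, 4:+C, 5:+C, 6:+C, 7:+C, 8:+B, 9:+C, 10:+B
Rule 4 (eight consecutive points on the same side of the centre line) is satisfied at point 10.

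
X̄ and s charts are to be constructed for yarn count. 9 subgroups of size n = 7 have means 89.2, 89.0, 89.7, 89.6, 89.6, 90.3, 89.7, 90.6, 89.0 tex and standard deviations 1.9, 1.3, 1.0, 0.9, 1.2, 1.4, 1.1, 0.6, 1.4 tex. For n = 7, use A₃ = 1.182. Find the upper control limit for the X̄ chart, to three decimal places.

X̄̄ = (89.2 + 89.0 + 89.7 + 89.6 + 89.6 + 90.3 + 89.7 + 90.6 + 89.0) / 9 = 89.6333
s̄ = (1.9 + 1.3 + 1.0 + 0.9 + 1.2 + 1.4 + 1.1 + 0.6 + 1.4) / 9 = 1.2000
UCL = X̄̄ + A₃·s̄ = 89.6333 + 1.182 × 1.2000 = 91.0517

91.052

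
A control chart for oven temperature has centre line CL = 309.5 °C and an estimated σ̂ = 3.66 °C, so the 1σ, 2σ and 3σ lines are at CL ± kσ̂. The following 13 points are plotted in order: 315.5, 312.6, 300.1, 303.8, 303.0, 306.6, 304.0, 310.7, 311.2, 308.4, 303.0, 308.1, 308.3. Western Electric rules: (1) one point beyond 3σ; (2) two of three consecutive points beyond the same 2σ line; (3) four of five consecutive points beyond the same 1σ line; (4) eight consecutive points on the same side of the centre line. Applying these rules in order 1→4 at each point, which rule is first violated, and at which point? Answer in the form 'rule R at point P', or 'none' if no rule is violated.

rule 3 at point 7

Zone of each point (C = within 1σ̂, B = 1σ̂–2σ̂, A = 2σ̂–3σ̂, * = beyond 3σ̂; sign = side of CL): 1:+B, 2:+C, 3:-A, 4:-B, 5:-B, 6:-C, 7:-B, 8:+C, 9:+C, 10:-C, 11:-B, 12:-C, 13:-C
Rule 3 (four of five consecutive points beyond the same 1σ limit) is satisfied at point 7.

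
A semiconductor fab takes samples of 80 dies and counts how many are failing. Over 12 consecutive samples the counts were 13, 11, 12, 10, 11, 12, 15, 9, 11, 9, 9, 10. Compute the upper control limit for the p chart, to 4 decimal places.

p̄ = Σdᵢ / (k·n) = 132 / (12 × 80) = 0.13750
UCL = p̄ + 3·√(p̄(1−p̄)/n) = 0.13750 + 3 × √(0.13750×0.86250/80) = 0.13750 + 3 × 0.03850 = 0.25301

0.2530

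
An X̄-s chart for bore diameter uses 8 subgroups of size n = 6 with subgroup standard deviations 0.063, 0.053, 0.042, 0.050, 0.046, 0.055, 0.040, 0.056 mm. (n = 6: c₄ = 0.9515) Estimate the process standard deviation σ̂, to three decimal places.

0.053

s̄ = (0.063 + 0.053 + 0.042 + 0.050 + 0.046 + 0.055 + 0.040 + 0.056) / 8 = 0.0506
σ̂ = s̄ / c₄ = 0.0506 / 0.9515 = 0.0532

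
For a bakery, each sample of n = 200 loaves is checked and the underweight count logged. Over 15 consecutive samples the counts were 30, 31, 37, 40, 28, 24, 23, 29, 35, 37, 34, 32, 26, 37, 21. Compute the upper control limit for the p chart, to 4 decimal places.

0.2314

p̄ = Σdᵢ / (k·n) = 464 / (15 × 200) = 0.15467
UCL = p̄ + 3·√(p̄(1−p̄)/n) = 0.15467 + 3 × √(0.15467×0.84533/200) = 0.15467 + 3 × 0.02557 = 0.23137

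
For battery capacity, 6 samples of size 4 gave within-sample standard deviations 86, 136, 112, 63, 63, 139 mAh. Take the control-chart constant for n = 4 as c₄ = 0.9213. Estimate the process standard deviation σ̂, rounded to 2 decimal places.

108.36

s̄ = (86 + 136 + 112 + 63 + 63 + 139) / 6 = 99.8333
σ̂ = s̄ / c₄ = 99.8333 / 0.9213 = 108.3614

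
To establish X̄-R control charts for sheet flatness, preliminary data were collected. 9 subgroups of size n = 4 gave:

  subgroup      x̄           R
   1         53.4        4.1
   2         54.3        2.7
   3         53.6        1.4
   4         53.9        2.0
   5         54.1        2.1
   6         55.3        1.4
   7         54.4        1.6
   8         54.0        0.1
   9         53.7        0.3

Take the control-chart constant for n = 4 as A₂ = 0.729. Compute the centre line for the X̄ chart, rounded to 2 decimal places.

X̄̄ = (53.4 + 54.3 + 53.6 + 53.9 + 54.1 + 55.3 + 54.4 + 54.0 + 53.7) / 9 = 486.7000 / 9 = 54.0778
CL = X̄̄ = 54.0778

54.08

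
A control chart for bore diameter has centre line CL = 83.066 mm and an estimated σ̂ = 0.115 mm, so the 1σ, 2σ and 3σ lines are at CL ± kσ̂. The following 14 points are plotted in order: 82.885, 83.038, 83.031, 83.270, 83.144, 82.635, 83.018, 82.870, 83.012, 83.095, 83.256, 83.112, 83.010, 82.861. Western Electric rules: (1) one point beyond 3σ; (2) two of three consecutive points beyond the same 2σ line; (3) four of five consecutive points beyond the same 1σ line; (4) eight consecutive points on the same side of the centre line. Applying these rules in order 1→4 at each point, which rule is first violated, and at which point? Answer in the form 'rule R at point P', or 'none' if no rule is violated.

rule 1 at point 6

Zone of each point (C = within 1σ̂, B = 1σ̂–2σ̂, A = 2σ̂–3σ̂, * = beyond 3σ̂; sign = side of CL): 1:-B, 2:-C, 3:-C, 4:+B, 5:+C, 6:-*, 7:-C, 8:-B, 9:-C, 10:+C, 11:+B, 12:+C, 13:-C, 14:-B
Rule 1 (one point beyond the 3σ limits) is satisfied at point 6.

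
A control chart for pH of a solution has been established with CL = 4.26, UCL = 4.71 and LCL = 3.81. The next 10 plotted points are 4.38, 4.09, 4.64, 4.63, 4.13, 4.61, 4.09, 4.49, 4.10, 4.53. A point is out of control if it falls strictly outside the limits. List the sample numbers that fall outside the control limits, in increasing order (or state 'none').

none

All 10 points lie within [3.81, 4.71].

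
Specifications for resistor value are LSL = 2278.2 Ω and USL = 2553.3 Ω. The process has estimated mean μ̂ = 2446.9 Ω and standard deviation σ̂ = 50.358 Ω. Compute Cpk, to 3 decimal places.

Cpu = (USL − μ̂) / (3σ̂) = (2553.3 − 2446.9) / (3 × 50.358) = 0.7043; Cpl = (μ̂ − LSL) / (3σ̂) = (2446.9 − 2278.2) / (3 × 50.358) = 1.1167; Cpk = min(Cpu, Cpl) = 0.7043

0.704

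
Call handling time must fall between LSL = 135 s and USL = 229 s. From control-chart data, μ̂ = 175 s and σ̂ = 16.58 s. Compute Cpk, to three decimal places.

Cpu = (USL − μ̂) / (3σ̂) = (229 − 175) / (3 × 16.58) = 1.0856; Cpl = (μ̂ − LSL) / (3σ̂) = (175 − 135) / (3 × 16.58) = 0.8042; Cpk = min(Cpu, Cpl) = 0.8042

0.804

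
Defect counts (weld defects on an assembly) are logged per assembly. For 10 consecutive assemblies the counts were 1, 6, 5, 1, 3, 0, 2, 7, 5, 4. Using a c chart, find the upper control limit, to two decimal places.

c̄ = (1 + 6 + 5 + 1 + 3 + 0 + 2 + 7 + 5 + 4) / 10 = 34 / 10 = 3.4000
UCL = c̄ + 3√c̄ = 3.4000 + 3 × √3.4000 = 3.4000 + 3 × 1.8439 = 8.9317

8.93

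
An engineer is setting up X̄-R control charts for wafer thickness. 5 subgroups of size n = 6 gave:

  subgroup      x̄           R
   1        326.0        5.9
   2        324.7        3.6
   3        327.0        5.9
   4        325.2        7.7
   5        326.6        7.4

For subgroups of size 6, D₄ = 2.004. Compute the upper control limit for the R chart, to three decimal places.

12.224

R̄ = (5.9 + 3.6 + 5.9 + 7.7 + 7.4) / 5 = 30.5000 / 5 = 6.1000
UCL_R = D₄·R̄ = 2.004 × 6.1000 = 12.2244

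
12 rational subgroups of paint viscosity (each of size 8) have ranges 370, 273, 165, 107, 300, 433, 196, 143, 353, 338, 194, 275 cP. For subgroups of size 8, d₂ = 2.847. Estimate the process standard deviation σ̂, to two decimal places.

R̄ = (370 + 273 + 165 + 107 + 300 + 433 + 196 + 143 + 353 + 338 + 194 + 275) / 12 = 262.2500
σ̂ = R̄ / d₂ = 262.2500 / 2.847 = 92.1145

92.11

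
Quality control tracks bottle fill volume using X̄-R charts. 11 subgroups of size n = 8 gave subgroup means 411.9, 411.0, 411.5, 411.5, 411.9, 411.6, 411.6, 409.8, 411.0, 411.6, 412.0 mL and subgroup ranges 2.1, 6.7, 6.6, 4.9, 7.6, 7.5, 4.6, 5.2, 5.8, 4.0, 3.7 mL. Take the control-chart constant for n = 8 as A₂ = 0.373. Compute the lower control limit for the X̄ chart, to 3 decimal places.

X̄̄ = (411.9 + 411.0 + 411.5 + 411.5 + 411.9 + 411.6 + 411.6 + 409.8 + 411.0 + 411.6 + 412.0) / 11 = 4525.4000 / 11 = 411.4000
R̄ = (2.1 + 6.7 + 6.6 + 4.9 + 7.6 + 7.5 + 4.6 + 5.2 + 5.8 + 4.0 + 3.7) / 11 = 58.7000 / 11 = 5.3364
LCL = X̄̄ − A₂·R̄ = 411.4000 − 0.373 × 5.3364 = 409.4095

409.410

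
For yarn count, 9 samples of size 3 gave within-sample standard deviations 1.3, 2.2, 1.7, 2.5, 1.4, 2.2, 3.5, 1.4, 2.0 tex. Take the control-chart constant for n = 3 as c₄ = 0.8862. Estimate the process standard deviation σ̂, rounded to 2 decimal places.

s̄ = (1.3 + 2.2 + 1.7 + 2.5 + 1.4 + 2.2 + 3.5 + 1.4 + 2.0) / 9 = 2.0222
σ̂ = s̄ / c₄ = 2.0222 / 0.8862 = 2.2819

2.28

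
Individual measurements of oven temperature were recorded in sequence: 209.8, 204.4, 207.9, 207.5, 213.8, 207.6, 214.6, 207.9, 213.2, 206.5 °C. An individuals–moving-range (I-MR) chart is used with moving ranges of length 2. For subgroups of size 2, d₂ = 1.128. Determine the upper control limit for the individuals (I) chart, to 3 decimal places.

X̄ = (209.8 + 204.4 + 207.9 + 207.5 + 213.8 + 207.6 + 214.6 + 207.9 + 213.2 + 206.5) / 10 = 209.3200
Moving ranges: 5.4, 3.5, 0.4, 6.3, 6.2, 7.0, 6.7, 5.3, 6.7; M̄R̄ = 47.5000 / 9 = 5.2778
UCL = X̄ + 3·M̄R̄/d₂ = 209.3200 + 3 × 5.2778 / 1.128 = 223.3566

223.357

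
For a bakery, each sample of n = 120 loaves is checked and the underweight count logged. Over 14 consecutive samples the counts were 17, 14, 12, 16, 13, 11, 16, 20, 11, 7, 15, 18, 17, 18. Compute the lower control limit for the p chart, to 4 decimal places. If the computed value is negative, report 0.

0.0324

p̄ = Σdᵢ / (k·n) = 205 / (14 × 120) = 0.12202
LCL = p̄ − 3·√(p̄(1−p̄)/n) = 0.12202 − 3 × 0.02988 = 0.03239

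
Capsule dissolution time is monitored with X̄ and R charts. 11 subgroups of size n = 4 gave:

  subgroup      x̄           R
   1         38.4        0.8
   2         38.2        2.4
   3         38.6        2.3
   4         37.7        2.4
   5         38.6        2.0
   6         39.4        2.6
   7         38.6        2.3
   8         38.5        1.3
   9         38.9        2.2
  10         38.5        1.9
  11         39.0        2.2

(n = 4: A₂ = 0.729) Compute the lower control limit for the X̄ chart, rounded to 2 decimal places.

37.10

X̄̄ = (38.4 + 38.2 + 38.6 + 37.7 + 38.6 + 39.4 + 38.6 + 38.5 + 38.9 + 38.5 + 39.0) / 11 = 424.4000 / 11 = 38.5818
R̄ = (0.8 + 2.4 + 2.3 + 2.4 + 2.0 + 2.6 + 2.3 + 1.3 + 2.2 + 1.9 + 2.2) / 11 = 22.4000 / 11 = 2.0364
LCL = X̄̄ − A₂·R̄ = 38.5818 − 0.729 × 2.0364 = 37.0973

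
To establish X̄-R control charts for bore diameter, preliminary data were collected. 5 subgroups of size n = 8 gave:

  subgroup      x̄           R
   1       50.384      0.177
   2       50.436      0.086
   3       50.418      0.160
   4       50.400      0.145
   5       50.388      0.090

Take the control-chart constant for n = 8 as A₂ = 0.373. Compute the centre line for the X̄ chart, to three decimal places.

50.405

X̄̄ = (50.384 + 50.436 + 50.418 + 50.400 + 50.388) / 5 = 252.0260 / 5 = 50.4052
CL = X̄̄ = 50.4052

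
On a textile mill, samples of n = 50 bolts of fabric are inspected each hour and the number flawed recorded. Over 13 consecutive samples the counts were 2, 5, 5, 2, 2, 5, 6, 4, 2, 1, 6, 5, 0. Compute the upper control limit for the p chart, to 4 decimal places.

0.1769

p̄ = Σdᵢ / (k·n) = 45 / (13 × 50) = 0.06923
UCL = p̄ + 3·√(p̄(1−p̄)/n) = 0.06923 + 3 × √(0.06923×0.93077/50) = 0.06923 + 3 × 0.03590 = 0.17693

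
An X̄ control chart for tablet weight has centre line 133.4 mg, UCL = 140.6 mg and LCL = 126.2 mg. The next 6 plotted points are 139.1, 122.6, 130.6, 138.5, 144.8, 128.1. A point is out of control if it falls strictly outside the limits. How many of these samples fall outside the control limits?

2

Compare each point to [126.2, 140.6]: sample 2 = 122.6 < LCL; sample 5 = 144.8 > UCL.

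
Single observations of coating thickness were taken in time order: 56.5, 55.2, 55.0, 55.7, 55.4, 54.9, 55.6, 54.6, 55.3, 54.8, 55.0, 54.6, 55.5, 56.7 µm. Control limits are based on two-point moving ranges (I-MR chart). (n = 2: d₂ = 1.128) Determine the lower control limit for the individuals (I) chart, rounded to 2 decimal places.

53.58

X̄ = (56.5 + 55.2 + 55.0 + 55.7 + 55.4 + 54.9 + 55.6 + 54.6 + 55.3 + 54.8 + 55.0 + 54.6 + 55.5 + 56.7) / 14 = 55.3429
Moving ranges: 1.3, 0.2, 0.7, 0.3, 0.5, 0.7, 1.0, 0.7, 0.5, 0.2, 0.4, 0.9, 1.2; M̄R̄ = 8.6000 / 13 = 0.6615
LCL = X̄ − 3·M̄R̄/d₂ = 55.3429 − 3 × 0.6615 / 1.128 = 53.5834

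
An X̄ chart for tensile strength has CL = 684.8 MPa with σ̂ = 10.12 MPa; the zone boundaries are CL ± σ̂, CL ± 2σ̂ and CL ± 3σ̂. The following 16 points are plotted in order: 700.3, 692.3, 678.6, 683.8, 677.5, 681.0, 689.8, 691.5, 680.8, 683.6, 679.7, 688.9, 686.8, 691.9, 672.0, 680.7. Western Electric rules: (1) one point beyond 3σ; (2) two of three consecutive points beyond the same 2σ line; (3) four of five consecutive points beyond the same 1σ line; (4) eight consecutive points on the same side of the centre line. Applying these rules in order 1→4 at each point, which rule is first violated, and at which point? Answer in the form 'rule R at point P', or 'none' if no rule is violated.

Zone of each point (C = within 1σ̂, B = 1σ̂–2σ̂, A = 2σ̂–3σ̂, * = beyond 3σ̂; sign = side of CL): 1:+B, 2:+C, 3:-C, 4:-C, 5:-C, 6:-C, 7:+C, 8:+C, 9:-C, 10:-C, 11:-C, 12:+C, 13:+C, 14:+C, 15:-B, 16:-C
No rule fires across all 16 points.

none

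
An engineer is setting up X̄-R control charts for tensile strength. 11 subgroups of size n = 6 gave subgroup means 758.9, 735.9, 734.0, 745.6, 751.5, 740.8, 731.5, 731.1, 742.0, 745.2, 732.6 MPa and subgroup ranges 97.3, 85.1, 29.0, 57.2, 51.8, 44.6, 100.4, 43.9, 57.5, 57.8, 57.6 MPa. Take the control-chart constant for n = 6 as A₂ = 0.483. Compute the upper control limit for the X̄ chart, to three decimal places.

770.782

X̄̄ = (758.9 + 735.9 + 734.0 + 745.6 + 751.5 + 740.8 + 731.5 + 731.1 + 742.0 + 745.2 + 732.6) / 11 = 8149.1000 / 11 = 740.8273
R̄ = (97.3 + 85.1 + 29.0 + 57.2 + 51.8 + 44.6 + 100.4 + 43.9 + 57.5 + 57.8 + 57.6) / 11 = 682.2000 / 11 = 62.0182
UCL = X̄̄ + A₂·R̄ = 740.8273 + 0.483 × 62.0182 = 770.7821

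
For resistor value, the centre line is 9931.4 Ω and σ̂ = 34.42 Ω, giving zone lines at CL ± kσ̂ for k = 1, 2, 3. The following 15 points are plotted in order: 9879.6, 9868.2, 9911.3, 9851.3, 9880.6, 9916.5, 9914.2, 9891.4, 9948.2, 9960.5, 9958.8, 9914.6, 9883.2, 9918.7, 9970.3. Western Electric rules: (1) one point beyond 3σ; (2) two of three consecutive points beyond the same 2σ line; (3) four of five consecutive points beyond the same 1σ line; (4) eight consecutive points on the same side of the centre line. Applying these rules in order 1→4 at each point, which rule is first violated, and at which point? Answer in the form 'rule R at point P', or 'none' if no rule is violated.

Zone of each point (C = within 1σ̂, B = 1σ̂–2σ̂, A = 2σ̂–3σ̂, * = beyond 3σ̂; sign = side of CL): 1:-B, 2:-B, 3:-C, 4:-A, 5:-B, 6:-C, 7:-C, 8:-B, 9:+C, 10:+C, 11:+C, 12:-C, 13:-B, 14:-C, 15:+B
Rule 3 (four of five consecutive points beyond the same 1σ limit) is satisfied at point 5.

rule 3 at point 5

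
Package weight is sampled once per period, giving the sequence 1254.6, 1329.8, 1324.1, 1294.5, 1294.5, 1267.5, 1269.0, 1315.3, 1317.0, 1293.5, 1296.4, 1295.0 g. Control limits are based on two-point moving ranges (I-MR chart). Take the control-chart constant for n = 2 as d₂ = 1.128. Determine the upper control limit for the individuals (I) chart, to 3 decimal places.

1347.868

X̄ = (1254.6 + 1329.8 + 1324.1 + 1294.5 + 1294.5 + 1267.5 + 1269.0 + 1315.3 + 1317.0 + 1293.5 + 1296.4 + 1295.0) / 12 = 1295.9333
Moving ranges: 75.2, 5.7, 29.6, 0.0, 27.0, 1.5, 46.3, 1.7, 23.5, 2.9, 1.4; M̄R̄ = 214.8000 / 11 = 19.5273
UCL = X̄ + 3·M̄R̄/d₂ = 1295.9333 + 3 × 19.5273 / 1.128 = 1347.8676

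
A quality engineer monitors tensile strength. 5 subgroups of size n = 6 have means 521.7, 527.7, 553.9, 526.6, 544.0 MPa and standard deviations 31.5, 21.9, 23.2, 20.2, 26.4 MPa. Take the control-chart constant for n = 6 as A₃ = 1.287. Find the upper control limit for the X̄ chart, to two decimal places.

X̄̄ = (521.7 + 527.7 + 553.9 + 526.6 + 544.0) / 5 = 534.7800
s̄ = (31.5 + 21.9 + 23.2 + 20.2 + 26.4) / 5 = 24.6400
UCL = X̄̄ + A₃·s̄ = 534.7800 + 1.287 × 24.6400 = 566.4917

566.49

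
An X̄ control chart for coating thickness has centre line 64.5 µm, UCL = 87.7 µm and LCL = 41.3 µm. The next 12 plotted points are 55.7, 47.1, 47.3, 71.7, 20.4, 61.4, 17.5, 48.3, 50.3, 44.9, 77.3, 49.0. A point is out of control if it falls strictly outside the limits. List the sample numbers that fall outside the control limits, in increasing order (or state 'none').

Compare each point to [41.3, 87.7]: sample 5 = 20.4 < LCL; sample 7 = 17.5 < LCL.

5, 7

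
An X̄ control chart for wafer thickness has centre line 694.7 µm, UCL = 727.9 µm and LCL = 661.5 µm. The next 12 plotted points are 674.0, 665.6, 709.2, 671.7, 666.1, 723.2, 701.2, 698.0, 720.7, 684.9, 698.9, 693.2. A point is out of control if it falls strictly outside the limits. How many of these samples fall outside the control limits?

0

All 12 points lie within [661.5, 727.9].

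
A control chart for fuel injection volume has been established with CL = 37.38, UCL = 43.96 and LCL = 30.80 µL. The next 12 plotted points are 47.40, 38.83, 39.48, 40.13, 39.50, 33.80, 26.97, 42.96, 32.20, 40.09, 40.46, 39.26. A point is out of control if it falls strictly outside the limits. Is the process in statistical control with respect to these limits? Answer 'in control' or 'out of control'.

Compare each point to [30.80, 43.96]: sample 1 = 47.40 > UCL; sample 7 = 26.97 < LCL.

out of control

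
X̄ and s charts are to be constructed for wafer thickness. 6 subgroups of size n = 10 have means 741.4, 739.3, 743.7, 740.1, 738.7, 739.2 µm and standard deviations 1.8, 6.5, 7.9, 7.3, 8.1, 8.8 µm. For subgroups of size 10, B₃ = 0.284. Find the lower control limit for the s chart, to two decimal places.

1.91

s̄ = (1.8 + 6.5 + 7.9 + 7.3 + 8.1 + 8.8) / 6 = 6.7333
LCL_s = B₃·s̄ = 0.284 × 6.7333 = 1.9123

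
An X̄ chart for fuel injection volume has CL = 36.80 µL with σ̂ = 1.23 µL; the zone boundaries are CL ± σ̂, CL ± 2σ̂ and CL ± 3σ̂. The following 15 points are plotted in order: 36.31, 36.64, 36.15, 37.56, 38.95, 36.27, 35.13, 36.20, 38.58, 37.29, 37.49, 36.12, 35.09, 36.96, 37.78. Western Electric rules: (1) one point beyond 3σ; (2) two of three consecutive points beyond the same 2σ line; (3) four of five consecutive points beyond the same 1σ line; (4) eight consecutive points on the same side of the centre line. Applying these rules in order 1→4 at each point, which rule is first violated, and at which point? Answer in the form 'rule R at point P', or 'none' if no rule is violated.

none

Zone of each point (C = within 1σ̂, B = 1σ̂–2σ̂, A = 2σ̂–3σ̂, * = beyond 3σ̂; sign = side of CL): 1:-C, 2:-C, 3:-C, 4:+C, 5:+B, 6:-C, 7:-B, 8:-C, 9:+B, 10:+C, 11:+C, 12:-C, 13:-B, 14:+C, 15:+C
No rule fires across all 15 points.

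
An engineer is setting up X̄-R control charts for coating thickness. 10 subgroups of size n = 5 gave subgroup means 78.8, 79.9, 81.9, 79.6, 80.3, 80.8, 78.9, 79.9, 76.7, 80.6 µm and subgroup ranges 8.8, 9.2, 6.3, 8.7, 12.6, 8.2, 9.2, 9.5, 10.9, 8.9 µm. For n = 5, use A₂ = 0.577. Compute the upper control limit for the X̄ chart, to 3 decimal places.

85.066

X̄̄ = (78.8 + 79.9 + 81.9 + 79.6 + 80.3 + 80.8 + 78.9 + 79.9 + 76.7 + 80.6) / 10 = 797.4000 / 10 = 79.7400
R̄ = (8.8 + 9.2 + 6.3 + 8.7 + 12.6 + 8.2 + 9.2 + 9.5 + 10.9 + 8.9) / 10 = 92.3000 / 10 = 9.2300
UCL = X̄̄ + A₂·R̄ = 79.7400 + 0.577 × 9.2300 = 85.0657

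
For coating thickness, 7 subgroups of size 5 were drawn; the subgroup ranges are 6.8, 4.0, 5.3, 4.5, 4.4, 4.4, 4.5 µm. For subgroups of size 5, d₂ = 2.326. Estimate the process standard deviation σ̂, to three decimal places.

R̄ = (6.8 + 4.0 + 5.3 + 4.5 + 4.4 + 4.4 + 4.5) / 7 = 4.8429
σ̂ = R̄ / d₂ = 4.8429 / 2.326 = 2.0821

2.082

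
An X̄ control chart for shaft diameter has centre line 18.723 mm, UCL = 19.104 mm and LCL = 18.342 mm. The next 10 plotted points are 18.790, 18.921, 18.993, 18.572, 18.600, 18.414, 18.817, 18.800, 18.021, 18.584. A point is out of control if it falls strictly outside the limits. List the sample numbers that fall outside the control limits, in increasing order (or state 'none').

Compare each point to [18.342, 19.104]: sample 9 = 18.021 < LCL.

9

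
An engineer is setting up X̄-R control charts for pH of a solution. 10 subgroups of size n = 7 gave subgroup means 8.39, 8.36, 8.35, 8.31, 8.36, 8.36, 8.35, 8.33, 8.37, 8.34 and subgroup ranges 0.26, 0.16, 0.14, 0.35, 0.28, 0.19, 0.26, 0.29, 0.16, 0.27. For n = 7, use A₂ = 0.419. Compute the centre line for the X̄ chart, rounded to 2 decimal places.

8.35

X̄̄ = (8.39 + 8.36 + 8.35 + 8.31 + 8.36 + 8.36 + 8.35 + 8.33 + 8.37 + 8.34) / 10 = 83.5200 / 10 = 8.3520
CL = X̄̄ = 8.3520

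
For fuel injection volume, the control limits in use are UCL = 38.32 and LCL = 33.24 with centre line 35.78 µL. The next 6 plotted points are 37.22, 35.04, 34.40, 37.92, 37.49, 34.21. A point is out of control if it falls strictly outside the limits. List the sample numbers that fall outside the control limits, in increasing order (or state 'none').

none

All 6 points lie within [33.24, 38.32].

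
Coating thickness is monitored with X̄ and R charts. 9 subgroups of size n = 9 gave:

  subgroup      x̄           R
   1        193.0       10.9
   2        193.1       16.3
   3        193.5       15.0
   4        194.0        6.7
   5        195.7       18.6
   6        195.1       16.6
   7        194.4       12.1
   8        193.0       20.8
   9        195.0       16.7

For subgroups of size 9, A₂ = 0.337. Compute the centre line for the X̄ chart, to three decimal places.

X̄̄ = (193.0 + 193.1 + 193.5 + 194.0 + 195.7 + 195.1 + 194.4 + 193.0 + 195.0) / 9 = 1746.8000 / 9 = 194.0889
CL = X̄̄ = 194.0889

194.089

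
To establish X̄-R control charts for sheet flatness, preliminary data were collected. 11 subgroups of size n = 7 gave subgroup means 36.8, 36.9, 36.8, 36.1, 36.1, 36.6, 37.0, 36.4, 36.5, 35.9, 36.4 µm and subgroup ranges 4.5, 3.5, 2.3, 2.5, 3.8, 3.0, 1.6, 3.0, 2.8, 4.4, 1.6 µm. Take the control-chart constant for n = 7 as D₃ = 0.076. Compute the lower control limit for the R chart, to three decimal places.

0.228

R̄ = (4.5 + 3.5 + 2.3 + 2.5 + 3.8 + 3.0 + 1.6 + 3.0 + 2.8 + 4.4 + 1.6) / 11 = 33.0000 / 11 = 3.0000
LCL_R = D₃·R̄ = 0.076 × 3.0000 = 0.2280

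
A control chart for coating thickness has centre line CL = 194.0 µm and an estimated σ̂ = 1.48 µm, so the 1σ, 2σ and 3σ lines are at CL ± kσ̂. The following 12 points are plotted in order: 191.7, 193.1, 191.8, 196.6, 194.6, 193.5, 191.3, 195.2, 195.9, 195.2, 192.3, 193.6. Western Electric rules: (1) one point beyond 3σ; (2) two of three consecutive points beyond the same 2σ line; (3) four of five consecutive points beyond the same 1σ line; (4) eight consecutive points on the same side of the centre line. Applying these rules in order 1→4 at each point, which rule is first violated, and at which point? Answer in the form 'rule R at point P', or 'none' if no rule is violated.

none

Zone of each point (C = within 1σ̂, B = 1σ̂–2σ̂, A = 2σ̂–3σ̂, * = beyond 3σ̂; sign = side of CL): 1:-B, 2:-C, 3:-B, 4:+B, 5:+C, 6:-C, 7:-B, 8:+C, 9:+B, 10:+C, 11:-B, 12:-C
No rule fires across all 12 points.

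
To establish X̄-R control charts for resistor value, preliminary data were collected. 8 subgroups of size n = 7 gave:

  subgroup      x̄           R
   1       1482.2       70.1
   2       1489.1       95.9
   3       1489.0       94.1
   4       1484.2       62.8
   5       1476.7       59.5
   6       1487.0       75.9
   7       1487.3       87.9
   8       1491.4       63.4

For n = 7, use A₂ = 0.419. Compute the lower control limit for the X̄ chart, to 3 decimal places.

X̄̄ = (1482.2 + 1489.1 + 1489.0 + 1484.2 + 1476.7 + 1487.0 + 1487.3 + 1491.4) / 8 = 11886.9000 / 8 = 1485.8625
R̄ = (70.1 + 95.9 + 94.1 + 62.8 + 59.5 + 75.9 + 87.9 + 63.4) / 8 = 609.6000 / 8 = 76.2000
LCL = X̄̄ − A₂·R̄ = 1485.8625 − 0.419 × 76.2000 = 1453.9347

1453.935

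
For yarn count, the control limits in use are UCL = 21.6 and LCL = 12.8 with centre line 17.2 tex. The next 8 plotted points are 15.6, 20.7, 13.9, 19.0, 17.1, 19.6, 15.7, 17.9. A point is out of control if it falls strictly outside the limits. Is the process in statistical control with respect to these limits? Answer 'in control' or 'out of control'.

in control

All 8 points lie within [12.8, 21.6].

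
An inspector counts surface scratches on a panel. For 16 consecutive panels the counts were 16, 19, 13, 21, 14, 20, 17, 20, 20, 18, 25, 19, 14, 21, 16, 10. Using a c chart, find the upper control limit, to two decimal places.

30.30

c̄ = (16 + 19 + 13 + 21 + 14 + 20 + 17 + 20 + 20 + 18 + 25 + 19 + 14 + 21 + 16 + 10) / 16 = 283 / 16 = 17.6875
UCL = c̄ + 3√c̄ = 17.6875 + 3 × √17.6875 = 17.6875 + 3 × 4.2057 = 30.3045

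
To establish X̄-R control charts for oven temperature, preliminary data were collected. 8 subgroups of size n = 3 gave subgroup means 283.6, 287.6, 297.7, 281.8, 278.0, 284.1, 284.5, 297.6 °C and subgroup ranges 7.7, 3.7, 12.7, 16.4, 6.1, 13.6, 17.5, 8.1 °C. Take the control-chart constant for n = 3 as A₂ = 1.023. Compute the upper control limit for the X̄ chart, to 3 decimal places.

297.834

X̄̄ = (283.6 + 287.6 + 297.7 + 281.8 + 278.0 + 284.1 + 284.5 + 297.6) / 8 = 2294.9000 / 8 = 286.8625
R̄ = (7.7 + 3.7 + 12.7 + 16.4 + 6.1 + 13.6 + 17.5 + 8.1) / 8 = 85.8000 / 8 = 10.7250
UCL = X̄̄ + A₂·R̄ = 286.8625 + 1.023 × 10.7250 = 297.8342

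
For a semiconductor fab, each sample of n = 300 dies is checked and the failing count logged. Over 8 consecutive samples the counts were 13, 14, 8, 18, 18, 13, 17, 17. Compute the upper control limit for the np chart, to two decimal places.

25.98

p̄ = Σdᵢ / (k·n) = 118 / (8 × 300) = 0.04917
UCL = np̄ + 3·√(np̄(1−p̄)) = 14.7500 + 3 × √(14.7500×0.95083) = 14.7500 + 3 × 3.7450 = 25.9849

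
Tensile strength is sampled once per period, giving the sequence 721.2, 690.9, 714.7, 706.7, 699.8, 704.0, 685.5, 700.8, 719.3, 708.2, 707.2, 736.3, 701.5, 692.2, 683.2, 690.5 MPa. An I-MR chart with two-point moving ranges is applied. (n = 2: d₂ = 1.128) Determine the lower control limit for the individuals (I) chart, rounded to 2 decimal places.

X̄ = (721.2 + 690.9 + 714.7 + 706.7 + 699.8 + 704.0 + 685.5 + 700.8 + 719.3 + 708.2 + 707.2 + 736.3 + 701.5 + 692.2 + 683.2 + 690.5) / 16 = 703.8750
Moving ranges: 30.3, 23.8, 8.0, 6.9, 4.2, 18.5, 15.3, 18.5, 11.1, 1.0, 29.1, 34.8, 9.3, 9.0, 7.3; M̄R̄ = 227.1000 / 15 = 15.1400
LCL = X̄ − 3·M̄R̄/d₂ = 703.8750 − 3 × 15.1400 / 1.128 = 663.6090

663.61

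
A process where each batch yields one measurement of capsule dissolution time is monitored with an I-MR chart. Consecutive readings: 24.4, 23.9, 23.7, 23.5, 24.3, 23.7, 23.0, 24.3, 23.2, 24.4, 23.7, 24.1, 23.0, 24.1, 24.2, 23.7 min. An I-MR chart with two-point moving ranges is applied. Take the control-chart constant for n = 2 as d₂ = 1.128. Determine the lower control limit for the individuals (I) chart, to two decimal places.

X̄ = (24.4 + 23.9 + 23.7 + 23.5 + 24.3 + 23.7 + 23.0 + 24.3 + 23.2 + 24.4 + 23.7 + 24.1 + 23.0 + 24.1 + 24.2 + 23.7) / 16 = 23.8250
Moving ranges: 0.5, 0.2, 0.2, 0.8, 0.6, 0.7, 1.3, 1.1, 1.2, 0.7, 0.4, 1.1, 1.1, 0.1, 0.5; M̄R̄ = 10.5000 / 15 = 0.7000
LCL = X̄ − 3·M̄R̄/d₂ = 23.8250 − 3 × 0.7000 / 1.128 = 21.9633

21.96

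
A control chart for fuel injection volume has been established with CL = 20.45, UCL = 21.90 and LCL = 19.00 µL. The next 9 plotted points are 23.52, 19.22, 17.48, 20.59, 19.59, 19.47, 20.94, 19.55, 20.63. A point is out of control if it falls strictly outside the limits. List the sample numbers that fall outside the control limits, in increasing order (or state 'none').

Compare each point to [19.00, 21.90]: sample 1 = 23.52 > UCL; sample 3 = 17.48 < LCL.

1, 3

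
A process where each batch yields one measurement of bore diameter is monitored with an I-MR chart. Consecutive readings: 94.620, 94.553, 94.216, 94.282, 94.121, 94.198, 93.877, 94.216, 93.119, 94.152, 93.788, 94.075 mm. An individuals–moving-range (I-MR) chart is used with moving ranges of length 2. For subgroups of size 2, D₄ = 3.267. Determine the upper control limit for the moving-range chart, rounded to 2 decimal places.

Moving ranges: 0.067, 0.337, 0.066, 0.161, 0.077, 0.321, 0.339, 1.097, 1.033, 0.364, 0.287; M̄R̄ = 4.1490 / 11 = 0.3772
UCL_MR = D₄·M̄R̄ = 3.267 × 0.3772 = 1.2323

1.23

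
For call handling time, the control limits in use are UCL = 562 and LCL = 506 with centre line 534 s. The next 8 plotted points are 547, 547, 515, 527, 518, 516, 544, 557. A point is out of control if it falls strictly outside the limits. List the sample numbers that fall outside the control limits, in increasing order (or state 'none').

none

All 8 points lie within [506, 562].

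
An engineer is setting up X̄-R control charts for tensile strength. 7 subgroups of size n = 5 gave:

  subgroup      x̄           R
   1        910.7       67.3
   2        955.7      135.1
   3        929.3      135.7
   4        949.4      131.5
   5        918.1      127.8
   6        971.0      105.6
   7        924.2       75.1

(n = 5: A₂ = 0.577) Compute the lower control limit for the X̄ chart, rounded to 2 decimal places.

X̄̄ = (910.7 + 955.7 + 929.3 + 949.4 + 918.1 + 971.0 + 924.2) / 7 = 6558.4000 / 7 = 936.9143
R̄ = (67.3 + 135.1 + 135.7 + 131.5 + 127.8 + 105.6 + 75.1) / 7 = 778.1000 / 7 = 111.1571
LCL = X̄̄ − A₂·R̄ = 936.9143 − 0.577 × 111.1571 = 872.7766

872.78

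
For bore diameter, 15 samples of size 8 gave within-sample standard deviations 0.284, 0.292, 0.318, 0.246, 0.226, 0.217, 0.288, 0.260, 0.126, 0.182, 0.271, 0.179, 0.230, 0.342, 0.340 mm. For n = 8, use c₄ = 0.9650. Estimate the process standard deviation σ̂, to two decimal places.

s̄ = (0.284 + 0.292 + 0.318 + 0.246 + 0.226 + 0.217 + 0.288 + 0.260 + 0.126 + 0.182 + 0.271 + 0.179 + 0.230 + 0.342 + 0.340) / 15 = 0.2534
σ̂ = s̄ / c₄ = 0.2534 / 0.9650 = 0.2626

0.26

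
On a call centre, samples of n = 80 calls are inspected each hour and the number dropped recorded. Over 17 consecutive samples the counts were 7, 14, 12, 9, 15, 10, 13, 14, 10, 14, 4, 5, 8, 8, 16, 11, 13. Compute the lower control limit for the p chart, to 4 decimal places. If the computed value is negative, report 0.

0.0201

p̄ = Σdᵢ / (k·n) = 183 / (17 × 80) = 0.13456
LCL = p̄ − 3·√(p̄(1−p̄)/n) = 0.13456 − 3 × 0.03815 = 0.02010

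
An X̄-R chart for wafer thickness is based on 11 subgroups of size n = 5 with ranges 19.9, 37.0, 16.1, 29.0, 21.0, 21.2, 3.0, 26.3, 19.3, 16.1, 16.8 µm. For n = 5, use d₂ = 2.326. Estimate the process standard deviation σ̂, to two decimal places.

R̄ = (19.9 + 37.0 + 16.1 + 29.0 + 21.0 + 21.2 + 3.0 + 26.3 + 19.3 + 16.1 + 16.8) / 11 = 20.5182
σ̂ = R̄ / d₂ = 20.5182 / 2.326 = 8.8212

8.82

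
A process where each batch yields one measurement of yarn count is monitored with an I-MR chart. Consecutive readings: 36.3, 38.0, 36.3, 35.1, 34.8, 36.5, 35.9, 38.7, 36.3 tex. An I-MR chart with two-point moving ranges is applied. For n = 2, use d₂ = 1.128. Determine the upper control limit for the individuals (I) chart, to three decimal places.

40.556

X̄ = (36.3 + 38.0 + 36.3 + 35.1 + 34.8 + 36.5 + 35.9 + 38.7 + 36.3) / 9 = 36.4333
Moving ranges: 1.7, 1.7, 1.2, 0.3, 1.7, 0.6, 2.8, 2.4; M̄R̄ = 12.4000 / 8 = 1.5500
UCL = X̄ + 3·M̄R̄/d₂ = 36.4333 + 3 × 1.5500 / 1.128 = 40.5557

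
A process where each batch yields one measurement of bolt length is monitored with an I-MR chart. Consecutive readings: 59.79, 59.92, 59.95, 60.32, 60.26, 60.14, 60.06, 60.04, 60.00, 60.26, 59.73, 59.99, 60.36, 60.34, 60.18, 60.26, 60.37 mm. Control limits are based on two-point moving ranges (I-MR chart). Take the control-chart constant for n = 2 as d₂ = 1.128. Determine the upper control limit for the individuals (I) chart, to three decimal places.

60.555

X̄ = (59.79 + 59.92 + 59.95 + 60.32 + 60.26 + 60.14 + 60.06 + 60.04 + 60.00 + 60.26 + 59.73 + 59.99 + 60.36 + 60.34 + 60.18 + 60.26 + 60.37) / 17 = 60.1159
Moving ranges: 0.13, 0.03, 0.37, 0.06, 0.12, 0.08, 0.02, 0.04, 0.26, 0.53, 0.26, 0.37, 0.02, 0.16, 0.08, 0.11; M̄R̄ = 2.6400 / 16 = 0.1650
UCL = X̄ + 3·M̄R̄/d₂ = 60.1159 + 3 × 0.1650 / 1.128 = 60.5547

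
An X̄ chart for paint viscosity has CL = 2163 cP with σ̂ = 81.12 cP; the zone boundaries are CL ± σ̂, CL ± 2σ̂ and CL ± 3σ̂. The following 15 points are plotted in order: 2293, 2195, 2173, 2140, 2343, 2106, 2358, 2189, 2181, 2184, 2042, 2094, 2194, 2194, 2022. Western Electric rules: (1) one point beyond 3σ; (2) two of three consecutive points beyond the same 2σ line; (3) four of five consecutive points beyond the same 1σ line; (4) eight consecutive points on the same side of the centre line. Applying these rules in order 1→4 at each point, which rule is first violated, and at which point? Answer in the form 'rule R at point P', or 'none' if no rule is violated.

Zone of each point (C = within 1σ̂, B = 1σ̂–2σ̂, A = 2σ̂–3σ̂, * = beyond 3σ̂; sign = side of CL): 1:+B, 2:+C, 3:+C, 4:-C, 5:+A, 6:-C, 7:+A, 8:+C, 9:+C, 10:+C, 11:-B, 12:-C, 13:+C, 14:+C, 15:-B
Rule 2 (two of three consecutive points beyond the same 2σ limit) is satisfied at point 7.

rule 2 at point 7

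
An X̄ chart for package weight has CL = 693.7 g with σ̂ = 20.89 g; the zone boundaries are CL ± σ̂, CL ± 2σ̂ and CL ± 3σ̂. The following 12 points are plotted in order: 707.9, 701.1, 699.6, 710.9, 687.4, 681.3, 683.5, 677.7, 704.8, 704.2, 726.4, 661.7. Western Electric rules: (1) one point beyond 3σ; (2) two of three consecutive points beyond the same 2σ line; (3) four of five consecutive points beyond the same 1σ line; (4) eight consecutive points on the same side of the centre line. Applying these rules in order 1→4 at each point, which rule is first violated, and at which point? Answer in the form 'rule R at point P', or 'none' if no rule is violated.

none

Zone of each point (C = within 1σ̂, B = 1σ̂–2σ̂, A = 2σ̂–3σ̂, * = beyond 3σ̂; sign = side of CL): 1:+C, 2:+C, 3:+C, 4:+C, 5:-C, 6:-C, 7:-C, 8:-C, 9:+C, 10:+C, 11:+B, 12:-B
No rule fires across all 12 points.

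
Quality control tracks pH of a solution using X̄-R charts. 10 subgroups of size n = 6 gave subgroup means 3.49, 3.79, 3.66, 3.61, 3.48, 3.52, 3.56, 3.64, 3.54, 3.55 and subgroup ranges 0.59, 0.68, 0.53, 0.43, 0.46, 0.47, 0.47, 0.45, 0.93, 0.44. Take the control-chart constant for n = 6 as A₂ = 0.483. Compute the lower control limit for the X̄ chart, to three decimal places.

3.321

X̄̄ = (3.49 + 3.79 + 3.66 + 3.61 + 3.48 + 3.52 + 3.56 + 3.64 + 3.54 + 3.55) / 10 = 35.8400 / 10 = 3.5840
R̄ = (0.59 + 0.68 + 0.53 + 0.43 + 0.46 + 0.47 + 0.47 + 0.45 + 0.93 + 0.44) / 10 = 5.4500 / 10 = 0.5450
LCL = X̄̄ − A₂·R̄ = 3.5840 − 0.483 × 0.5450 = 3.3208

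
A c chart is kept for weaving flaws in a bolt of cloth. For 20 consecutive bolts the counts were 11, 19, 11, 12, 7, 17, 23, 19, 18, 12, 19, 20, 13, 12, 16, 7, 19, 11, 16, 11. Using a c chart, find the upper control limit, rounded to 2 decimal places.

c̄ = (11 + 19 + 11 + 12 + 7 + 17 + 23 + 19 + 18 + 12 + 19 + 20 + 13 + 12 + 16 + 7 + 19 + 11 + 16 + 11) / 20 = 293 / 20 = 14.6500
UCL = c̄ + 3√c̄ = 14.6500 + 3 × √14.6500 = 14.6500 + 3 × 3.8275 = 26.1326

26.13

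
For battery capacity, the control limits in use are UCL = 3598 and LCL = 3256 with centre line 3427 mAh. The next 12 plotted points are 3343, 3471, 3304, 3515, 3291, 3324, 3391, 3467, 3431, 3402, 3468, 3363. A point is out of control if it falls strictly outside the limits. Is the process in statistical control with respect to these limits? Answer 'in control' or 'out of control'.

in control

All 12 points lie within [3256, 3598].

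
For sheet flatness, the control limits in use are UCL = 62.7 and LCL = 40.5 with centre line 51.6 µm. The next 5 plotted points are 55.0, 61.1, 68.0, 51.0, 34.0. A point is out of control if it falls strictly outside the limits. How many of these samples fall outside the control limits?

2

Compare each point to [40.5, 62.7]: sample 3 = 68.0 > UCL; sample 5 = 34.0 < LCL.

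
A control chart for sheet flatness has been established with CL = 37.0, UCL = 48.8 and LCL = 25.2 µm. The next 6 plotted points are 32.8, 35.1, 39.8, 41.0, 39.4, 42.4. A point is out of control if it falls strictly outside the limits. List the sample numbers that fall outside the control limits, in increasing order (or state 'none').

All 6 points lie within [25.2, 48.8].

none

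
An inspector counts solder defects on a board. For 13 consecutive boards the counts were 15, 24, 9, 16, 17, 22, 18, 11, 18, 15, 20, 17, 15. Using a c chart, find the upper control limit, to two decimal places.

c̄ = (15 + 24 + 9 + 16 + 17 + 22 + 18 + 11 + 18 + 15 + 20 + 17 + 15) / 13 = 217 / 13 = 16.6923
UCL = c̄ + 3√c̄ = 16.6923 + 3 × √16.6923 = 16.6923 + 3 × 4.0856 = 28.9492

28.95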